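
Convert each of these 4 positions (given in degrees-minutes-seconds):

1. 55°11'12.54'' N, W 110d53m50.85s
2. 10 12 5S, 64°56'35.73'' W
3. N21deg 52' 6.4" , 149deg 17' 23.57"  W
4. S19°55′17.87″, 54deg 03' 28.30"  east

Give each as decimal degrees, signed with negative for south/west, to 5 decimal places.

1. 55.18682, -110.89746
2. -10.20139, -64.94326
3. 21.86844, -149.28988
4. -19.92163, 54.05786

Point 1:
  φ: 11′ + 12.54″ = 11.20900′; 55 + 11.20900/60 = 55.186817
  N ⇒ keep positive
  λ: 53′ + 50.85″ = 53.84750′; 110 + 53.84750/60 = 110.897458
  W ⇒ negate
Point 2:
  φ: 10° + 12/60 + 5/3600 = 10 + 0.200000 + 0.001389 = 10.201389
  S ⇒ negate
  Lon: 64 + 56/60 + 35.73/3600 = 64.943258
  W ⇒ negate
Point 3:
  φ: 21 + 52/60 + 6.4/3600 = 21.868444
  N → positive
  λ: 17′ + 23.57″ = 17.39283′; 149 + 17.39283/60 = 149.289881
  W ⇒ negate
Point 4:
  φ: 19 + 55/60 + 17.87/3600 = 19.921631
  S → negative
  Longitude: 3′ + 28.3″ = 3.47167′; 54 + 3.47167/60 = 54.057861
  E ⇒ keep positive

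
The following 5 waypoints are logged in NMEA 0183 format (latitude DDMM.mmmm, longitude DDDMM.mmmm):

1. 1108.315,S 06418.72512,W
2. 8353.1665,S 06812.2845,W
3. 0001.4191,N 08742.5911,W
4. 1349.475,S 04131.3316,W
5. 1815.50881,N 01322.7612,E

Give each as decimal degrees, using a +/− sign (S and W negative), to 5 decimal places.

Point 1:
  φ: degrees = first 2 digits = 11, minutes = 8.315; 11 + 8.315/60 = 11.138583
  S → negative
  Longitude: degrees = first 3 digits = 64, minutes = 18.72512; 64 + 18.72512/60 = 64.312085
  W ⇒ negate
Point 2:
  φ: degrees = first 2 digits = 83, minutes = 53.1665; 83 + 53.1665/60 = 83.886108
  S → negative
  Longitude: split at 3 digits → 068° and 12.2845′; 68 + 12.2845/60 = 68.204742
  W → negative
Point 3:
  φ: split at 2 digits → 00° and 1.4191′; 0 + 1.4191/60 = 0.023652
  N → positive
  Lon: degrees = first 3 digits = 87, minutes = 42.5911; 87 + 42.5911/60 = 87.709852
  W → negative
Point 4:
  φ: degrees = first 2 digits = 13, minutes = 49.475; 13 + 49.475/60 = 13.824583
  S ⇒ negate
  Longitude: degrees = first 3 digits = 41, minutes = 31.3316; 41 + 31.3316/60 = 41.522193
  W → negative
Point 5:
  φ: degrees = first 2 digits = 18, minutes = 15.50881; 18 + 15.50881/60 = 18.258480
  N → positive
  Longitude: degrees = first 3 digits = 13, minutes = 22.7612; 13 + 22.7612/60 = 13.379353
  E ⇒ keep positive

1. -11.13858, -64.31209
2. -83.88611, -68.20474
3. 0.02365, -87.70985
4. -13.82458, -41.52219
5. 18.25848, 13.37935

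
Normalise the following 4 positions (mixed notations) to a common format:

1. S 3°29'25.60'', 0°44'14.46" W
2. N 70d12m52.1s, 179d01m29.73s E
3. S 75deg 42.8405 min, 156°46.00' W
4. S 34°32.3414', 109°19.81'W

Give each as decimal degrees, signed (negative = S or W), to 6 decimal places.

Point 1:
  Lat: 3 + 29/60 + 25.6/3600 = 3.4904444
  hemisphere S, so the sign is −
  λ: 44′ + 14.46″ = 44.24100′; 0 + 44.24100/60 = 0.7373500
  W → negative
Point 2:
  Latitude: 70° + 12/60 + 52.1/3600 = 70 + 0.200000 + 0.014472 = 70.2144722
  N → positive
  Longitude: 179° + 1/60 + 29.73/3600 = 179 + 0.016667 + 0.008258 = 179.0249250
  E → positive
Point 3:
  φ: 75 + 42.8405/60 = 75.7140083
  S ⇒ negate
  Lon: 156 + 46/60 = 156.7666667
  W ⇒ negate
Point 4:
  φ: 32.3414′ = 0.539023°; total 34.5390233
  hemisphere S, so the sign is −
  Longitude: 109 + 19.81/60 = 109.3301667
  W → negative

1. -3.490444, -0.737350
2. 70.214472, 179.024925
3. -75.714008, -156.766667
4. -34.539023, -109.330167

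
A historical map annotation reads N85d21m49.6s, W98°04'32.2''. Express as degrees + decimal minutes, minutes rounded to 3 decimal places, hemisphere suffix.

85° 21.827′ N, 98° 4.537′ W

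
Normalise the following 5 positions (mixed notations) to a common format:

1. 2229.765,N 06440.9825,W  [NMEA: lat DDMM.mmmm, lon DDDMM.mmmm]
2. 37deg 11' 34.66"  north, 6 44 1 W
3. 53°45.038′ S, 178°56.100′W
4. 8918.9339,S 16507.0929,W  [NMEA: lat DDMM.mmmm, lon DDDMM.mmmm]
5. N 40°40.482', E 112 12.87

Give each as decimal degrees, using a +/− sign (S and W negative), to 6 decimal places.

Point 1:
  φ: degrees = first 2 digits = 22, minutes = 29.765; 22 + 29.765/60 = 22.4960833
  N → positive
  Lon: split at 3 digits → 064° and 40.9825′; 64 + 40.9825/60 = 64.6830417
  hemisphere W, so the sign is −
Point 2:
  Lat: 11′ + 34.66″ = 11.57767′; 37 + 11.57767/60 = 37.1929611
  N → positive
  λ: 44′ + 1″ = 44.01667′; 6 + 44.01667/60 = 6.7336111
  W → negative
Point 3:
  φ: 45.038′ = 0.750633°; total 53.7506333
  S → negative
  Longitude: 178 + 56.1/60 = 178.9350000
  W → negative
Point 4:
  φ: split at 2 digits → 89° and 18.9339′; 89 + 18.9339/60 = 89.3155650
  S → negative
  λ: split at 3 digits → 165° and 7.0929′; 165 + 7.0929/60 = 165.1182150
  hemisphere W, so the sign is −
Point 5:
  φ: 40 + 40.482/60 = 40.6747000
  N → positive
  Longitude: 112 + 12.87/60 = 112.2145000
  E → positive

1. 22.496083, -64.683042
2. 37.192961, -6.733611
3. -53.750633, -178.935000
4. -89.315565, -165.118215
5. 40.674700, 112.214500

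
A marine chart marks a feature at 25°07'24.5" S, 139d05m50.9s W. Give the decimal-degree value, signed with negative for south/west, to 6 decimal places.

-25.123472, -139.097472

Lat: 25 + 7/60 + 24.5/3600 = 25.1234722
S → negative
Lon: 5′ + 50.9″ = 5.84833′; 139 + 5.84833/60 = 139.0974722
W ⇒ negate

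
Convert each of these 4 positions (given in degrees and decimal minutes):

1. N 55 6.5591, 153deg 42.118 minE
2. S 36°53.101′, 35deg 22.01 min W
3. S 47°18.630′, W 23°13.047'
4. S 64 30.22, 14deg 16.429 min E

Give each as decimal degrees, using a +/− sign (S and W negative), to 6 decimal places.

1. 55.109318, 153.701967
2. -36.885017, -35.366833
3. -47.310500, -23.217450
4. -64.503667, 14.273817

Point 1:
  φ: 55 + 6.5591/60 = 55.1093183
  N → positive
  Longitude: 153 + 42.118/60 = 153.7019667
  E → positive
Point 2:
  φ: 53.101′ = 0.885017°; total 36.8850167
  S ⇒ negate
  λ: 22.01′ = 0.366833°; total 35.3668333
  W → negative
Point 3:
  φ: 18.63′ = 0.310500°; total 47.3105000
  S → negative
  λ: 23 + 13.047/60 = 23.2174500
  hemisphere W, so the sign is −
Point 4:
  Latitude: 30.22′ = 0.503667°; total 64.5036667
  S ⇒ negate
  λ: 16.429′ = 0.273817°; total 14.2738167
  E → positive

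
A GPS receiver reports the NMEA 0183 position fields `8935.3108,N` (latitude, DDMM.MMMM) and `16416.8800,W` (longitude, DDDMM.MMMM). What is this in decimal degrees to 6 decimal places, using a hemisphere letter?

89.588513° N, 164.281333° W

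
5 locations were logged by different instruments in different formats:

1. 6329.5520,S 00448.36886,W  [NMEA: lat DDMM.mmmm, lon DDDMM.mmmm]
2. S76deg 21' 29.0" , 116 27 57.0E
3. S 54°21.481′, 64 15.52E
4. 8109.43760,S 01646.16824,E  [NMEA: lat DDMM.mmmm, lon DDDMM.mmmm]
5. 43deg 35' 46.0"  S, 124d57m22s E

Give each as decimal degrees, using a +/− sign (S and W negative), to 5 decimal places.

1. -63.49253, -4.80615
2. -76.35806, 116.46583
3. -54.35802, 64.25867
4. -81.15729, 16.76947
5. -43.59611, 124.95611

Point 1:
  Lat: split at 2 digits → 63° and 29.552′; 63 + 29.552/60 = 63.492533
  hemisphere S, so the sign is −
  Lon: degrees = first 3 digits = 4, minutes = 48.36886; 4 + 48.36886/60 = 4.806148
  W ⇒ negate
Point 2:
  φ: 76° + 21/60 + 29/3600 = 76 + 0.350000 + 0.008056 = 76.358056
  S ⇒ negate
  Lon: 116 + 27/60 + 57/3600 = 116.465833
  E ⇒ keep positive
Point 3:
  φ: 21.481′ = 0.358017°; total 54.358017
  S → negative
  λ: 64 + 15.52/60 = 64.258667
  E → positive
Point 4:
  Lat: split at 2 digits → 81° and 9.4376′; 81 + 9.4376/60 = 81.157293
  S ⇒ negate
  Longitude: degrees = first 3 digits = 16, minutes = 46.16824; 16 + 46.16824/60 = 16.769471
  E → positive
Point 5:
  φ: 43 + 35/60 + 46/3600 = 43.596111
  S → negative
  λ: 57′ + 22″ = 57.36667′; 124 + 57.36667/60 = 124.956111
  E → positive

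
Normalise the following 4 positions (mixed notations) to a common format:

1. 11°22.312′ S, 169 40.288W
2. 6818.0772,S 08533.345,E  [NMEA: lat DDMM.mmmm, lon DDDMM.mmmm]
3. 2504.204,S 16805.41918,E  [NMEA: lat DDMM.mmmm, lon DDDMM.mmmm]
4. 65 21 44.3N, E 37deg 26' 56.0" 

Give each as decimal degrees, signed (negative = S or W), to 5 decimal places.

Point 1:
  φ: 22.312′ = 0.371867°; total 11.371867
  S → negative
  Lon: 40.288′ = 0.671467°; total 169.671467
  W → negative
Point 2:
  φ: degrees = first 2 digits = 68, minutes = 18.0772; 68 + 18.0772/60 = 68.301287
  S ⇒ negate
  Longitude: split at 3 digits → 085° and 33.345′; 85 + 33.345/60 = 85.555750
  E → positive
Point 3:
  Lat: split at 2 digits → 25° and 4.204′; 25 + 4.204/60 = 25.070067
  S ⇒ negate
  Lon: degrees = first 3 digits = 168, minutes = 5.41918; 168 + 5.41918/60 = 168.090320
  E ⇒ keep positive
Point 4:
  Lat: 21′ + 44.3″ = 21.73833′; 65 + 21.73833/60 = 65.362306
  N ⇒ keep positive
  Lon: 37 + 26/60 + 56/3600 = 37.448889
  E → positive

1. -11.37187, -169.67147
2. -68.30129, 85.55575
3. -25.07007, 168.09032
4. 65.36231, 37.44889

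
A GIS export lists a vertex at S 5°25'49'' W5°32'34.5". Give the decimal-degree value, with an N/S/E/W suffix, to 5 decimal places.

5.43028° S, 5.54292° W

Latitude: 25′ + 49″ = 25.81667′; 5 + 25.81667/60 = 5.430278
λ: 5° + 32/60 + 34.5/3600 = 5 + 0.533333 + 0.009583 = 5.542917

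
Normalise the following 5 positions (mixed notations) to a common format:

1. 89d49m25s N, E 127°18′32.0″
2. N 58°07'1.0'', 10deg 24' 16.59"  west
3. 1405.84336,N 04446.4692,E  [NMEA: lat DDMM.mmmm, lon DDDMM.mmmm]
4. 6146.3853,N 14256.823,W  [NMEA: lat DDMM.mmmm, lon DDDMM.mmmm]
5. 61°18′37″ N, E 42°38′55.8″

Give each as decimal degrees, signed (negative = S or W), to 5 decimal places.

1. 89.82361, 127.30889
2. 58.11694, -10.40461
3. 14.09739, 44.77449
4. 61.77309, -142.94705
5. 61.31028, 42.64883

Point 1:
  φ: 89 + 49/60 + 25/3600 = 89.823611
  N → positive
  λ: 18′ + 32″ = 18.53333′; 127 + 18.53333/60 = 127.308889
  E ⇒ keep positive
Point 2:
  Latitude: 7′ + 1″ = 7.01667′; 58 + 7.01667/60 = 58.116944
  N → positive
  Longitude: 10 + 24/60 + 16.59/3600 = 10.404608
  hemisphere W, so the sign is −
Point 3:
  φ: degrees = first 2 digits = 14, minutes = 5.84336; 14 + 5.84336/60 = 14.097389
  N → positive
  λ: degrees = first 3 digits = 44, minutes = 46.4692; 44 + 46.4692/60 = 44.774487
  E ⇒ keep positive
Point 4:
  φ: split at 2 digits → 61° and 46.3853′; 61 + 46.3853/60 = 61.773088
  N ⇒ keep positive
  Longitude: degrees = first 3 digits = 142, minutes = 56.823; 142 + 56.823/60 = 142.947050
  W ⇒ negate
Point 5:
  Latitude: 18′ + 37″ = 18.61667′; 61 + 18.61667/60 = 61.310278
  N → positive
  Lon: 38′ + 55.8″ = 38.93000′; 42 + 38.93000/60 = 42.648833
  E → positive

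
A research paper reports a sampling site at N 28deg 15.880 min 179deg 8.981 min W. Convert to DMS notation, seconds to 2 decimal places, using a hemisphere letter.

φ: fractional minutes 0.88000 × 60 = 52.8000″
Longitude: 8.98100′ → 8′ and 0.98100 × 60 = 58.8600″

28°15′52.80″ N, 179°08′58.86″ W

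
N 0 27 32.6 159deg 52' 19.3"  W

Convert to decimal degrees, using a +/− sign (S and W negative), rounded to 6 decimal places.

0.459056, -159.872028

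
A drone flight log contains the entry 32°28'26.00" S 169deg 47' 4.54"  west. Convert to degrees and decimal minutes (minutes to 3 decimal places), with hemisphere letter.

32° 28.433′ S, 169° 47.076′ W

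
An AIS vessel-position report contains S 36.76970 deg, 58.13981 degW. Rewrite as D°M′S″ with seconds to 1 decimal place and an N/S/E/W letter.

Latitude: whole degrees 36; 46.18200′ → 46′ and 10.920″
Lon: 0.139810 × 60 = 8.38860′ → 8′, remainder × 60 = 23.316″

36°46′10.9″ S, 58°08′23.3″ W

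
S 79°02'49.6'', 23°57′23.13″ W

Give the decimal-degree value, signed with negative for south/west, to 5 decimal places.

Latitude: 2′ + 49.6″ = 2.82667′; 79 + 2.82667/60 = 79.047111
hemisphere S, so the sign is −
Longitude: 57′ + 23.13″ = 57.38550′; 23 + 57.38550/60 = 23.956425
hemisphere W, so the sign is −

-79.04711, -23.95643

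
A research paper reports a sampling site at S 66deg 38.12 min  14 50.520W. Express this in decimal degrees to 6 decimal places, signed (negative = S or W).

-66.635333, -14.842000

φ: 66 + 38.12/60 = 66.6353333
S → negative
Lon: 50.52′ = 0.842000°; total 14.8420000
hemisphere W, so the sign is −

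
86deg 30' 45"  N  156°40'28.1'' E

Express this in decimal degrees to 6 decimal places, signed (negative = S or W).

86.512500, 156.674472

φ: 30′ + 45″ = 30.75000′; 86 + 30.75000/60 = 86.5125000
N → positive
λ: 156 + 40/60 + 28.1/3600 = 156.6744722
E → positive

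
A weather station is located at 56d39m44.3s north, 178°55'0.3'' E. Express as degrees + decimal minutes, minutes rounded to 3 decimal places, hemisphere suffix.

φ: seconds/60 = 0.73833; minutes = 39 + 0.73833 = 39.73833
Lon: seconds/60 = 0.00500; minutes = 55 + 0.00500 = 55.00500

56° 39.738′ N, 178° 55.005′ E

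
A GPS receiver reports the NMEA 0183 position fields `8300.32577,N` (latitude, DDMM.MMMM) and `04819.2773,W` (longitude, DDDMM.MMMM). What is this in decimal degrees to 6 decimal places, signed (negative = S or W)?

Lat: degrees = first 2 digits = 83, minutes = 0.32577; 83 + 0.32577/60 = 83.0054295
N ⇒ keep positive
Longitude: split at 3 digits → 048° and 19.2773′; 48 + 19.2773/60 = 48.3212883
hemisphere W, so the sign is −

83.005430, -48.321288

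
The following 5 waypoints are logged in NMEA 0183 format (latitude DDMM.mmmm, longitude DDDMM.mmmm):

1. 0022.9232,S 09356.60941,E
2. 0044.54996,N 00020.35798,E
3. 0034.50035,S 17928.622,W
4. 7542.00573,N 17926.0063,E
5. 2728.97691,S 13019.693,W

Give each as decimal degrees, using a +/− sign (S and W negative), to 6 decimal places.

Point 1:
  φ: degrees = first 2 digits = 0, minutes = 22.9232; 0 + 22.9232/60 = 0.3820533
  S ⇒ negate
  λ: degrees = first 3 digits = 93, minutes = 56.60941; 93 + 56.60941/60 = 93.9434902
  E → positive
Point 2:
  Latitude: split at 2 digits → 00° and 44.54996′; 0 + 44.54996/60 = 0.7424993
  N ⇒ keep positive
  Longitude: split at 3 digits → 000° and 20.35798′; 0 + 20.35798/60 = 0.3392997
  E ⇒ keep positive
Point 3:
  φ: split at 2 digits → 00° and 34.50035′; 0 + 34.50035/60 = 0.5750058
  S ⇒ negate
  λ: split at 3 digits → 179° and 28.622′; 179 + 28.622/60 = 179.4770333
  W ⇒ negate
Point 4:
  Latitude: degrees = first 2 digits = 75, minutes = 42.00573; 75 + 42.00573/60 = 75.7000955
  N ⇒ keep positive
  Longitude: degrees = first 3 digits = 179, minutes = 26.0063; 179 + 26.0063/60 = 179.4334383
  E → positive
Point 5:
  Lat: split at 2 digits → 27° and 28.97691′; 27 + 28.97691/60 = 27.4829485
  S → negative
  Longitude: degrees = first 3 digits = 130, minutes = 19.693; 130 + 19.693/60 = 130.3282167
  W ⇒ negate

1. -0.382053, 93.943490
2. 0.742499, 0.339300
3. -0.575006, -179.477033
4. 75.700096, 179.433438
5. -27.482949, -130.328217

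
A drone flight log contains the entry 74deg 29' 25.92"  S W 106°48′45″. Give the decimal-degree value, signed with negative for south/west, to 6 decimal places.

Lat: 74 + 29/60 + 25.92/3600 = 74.4905333
S → negative
Lon: 106° + 48/60 + 45/3600 = 106 + 0.800000 + 0.012500 = 106.8125000
W ⇒ negate

-74.490533, -106.812500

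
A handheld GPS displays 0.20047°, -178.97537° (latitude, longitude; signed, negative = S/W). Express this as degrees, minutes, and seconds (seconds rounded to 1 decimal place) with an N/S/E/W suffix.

Latitude: 0.200470° → 12.02820′; 0.02820 × 60 = 1.692″
Longitude is negative → W; |value| = 178.975370
Lon: 0.975370 × 60 = 58.52220′ → 58′, remainder × 60 = 31.332″

0°12′1.7″ N, 178°58′31.3″ W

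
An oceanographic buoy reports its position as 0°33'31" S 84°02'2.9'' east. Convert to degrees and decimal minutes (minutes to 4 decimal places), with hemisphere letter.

Lat: 33 + 31/60 = 33.516667′
Lon: 2 + 2.9/60 = 2.048333′

0° 33.5167′ S, 84° 2.0483′ E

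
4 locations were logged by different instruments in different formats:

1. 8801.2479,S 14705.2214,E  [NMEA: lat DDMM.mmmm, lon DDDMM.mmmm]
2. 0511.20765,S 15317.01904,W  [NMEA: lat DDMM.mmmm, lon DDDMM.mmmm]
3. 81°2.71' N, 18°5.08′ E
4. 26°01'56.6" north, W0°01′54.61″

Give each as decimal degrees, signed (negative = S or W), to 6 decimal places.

Point 1:
  Lat: split at 2 digits → 88° and 1.2479′; 88 + 1.2479/60 = 88.0207983
  S ⇒ negate
  λ: split at 3 digits → 147° and 5.2214′; 147 + 5.2214/60 = 147.0870233
  E → positive
Point 2:
  Latitude: split at 2 digits → 05° and 11.20765′; 5 + 11.20765/60 = 5.1867942
  hemisphere S, so the sign is −
  Longitude: split at 3 digits → 153° and 17.01904′; 153 + 17.01904/60 = 153.2836507
  hemisphere W, so the sign is −
Point 3:
  Lat: 2.71′ = 0.045167°; total 81.0451667
  N ⇒ keep positive
  Longitude: 18 + 5.08/60 = 18.0846667
  E ⇒ keep positive
Point 4:
  Latitude: 1′ + 56.6″ = 1.94333′; 26 + 1.94333/60 = 26.0323889
  N ⇒ keep positive
  λ: 0 + 1/60 + 54.61/3600 = 0.0318361
  W ⇒ negate

1. -88.020798, 147.087023
2. -5.186794, -153.283651
3. 81.045167, 18.084667
4. 26.032389, -0.031836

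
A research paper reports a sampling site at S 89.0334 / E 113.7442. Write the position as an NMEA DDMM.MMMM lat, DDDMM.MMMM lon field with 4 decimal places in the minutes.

8902.0040,S / 11344.6520,E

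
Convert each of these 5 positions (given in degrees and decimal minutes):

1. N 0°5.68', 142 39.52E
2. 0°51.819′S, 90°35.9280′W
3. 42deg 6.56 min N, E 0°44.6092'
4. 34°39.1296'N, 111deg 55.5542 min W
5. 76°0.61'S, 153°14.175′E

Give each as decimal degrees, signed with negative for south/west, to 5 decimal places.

Point 1:
  Lat: 0 + 5.68/60 = 0.094667
  N ⇒ keep positive
  Lon: 39.52′ = 0.658667°; total 142.658667
  E → positive
Point 2:
  φ: 51.819′ = 0.863650°; total 0.863650
  S ⇒ negate
  λ: 90 + 35.928/60 = 90.598800
  W → negative
Point 3:
  Latitude: 42 + 6.56/60 = 42.109333
  N → positive
  λ: 0 + 44.6092/60 = 0.743487
  E → positive
Point 4:
  φ: 34 + 39.1296/60 = 34.652160
  N ⇒ keep positive
  λ: 111 + 55.5542/60 = 111.925903
  W → negative
Point 5:
  Latitude: 76 + 0.61/60 = 76.010167
  S ⇒ negate
  Lon: 153 + 14.175/60 = 153.236250
  E ⇒ keep positive

1. 0.09467, 142.65867
2. -0.86365, -90.59880
3. 42.10933, 0.74349
4. 34.65216, -111.92590
5. -76.01017, 153.23625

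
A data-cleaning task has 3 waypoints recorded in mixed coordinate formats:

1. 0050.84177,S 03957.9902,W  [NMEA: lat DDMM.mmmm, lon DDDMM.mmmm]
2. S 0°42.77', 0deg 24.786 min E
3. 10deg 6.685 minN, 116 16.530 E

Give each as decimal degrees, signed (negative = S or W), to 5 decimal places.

Point 1:
  Latitude: degrees = first 2 digits = 0, minutes = 50.84177; 0 + 50.84177/60 = 0.847363
  S ⇒ negate
  λ: split at 3 digits → 039° and 57.9902′; 39 + 57.9902/60 = 39.966503
  W ⇒ negate
Point 2:
  Latitude: 42.77′ = 0.712833°; total 0.712833
  S ⇒ negate
  λ: 24.786′ = 0.413100°; total 0.413100
  E → positive
Point 3:
  Lat: 10 + 6.685/60 = 10.111417
  N ⇒ keep positive
  Lon: 116 + 16.53/60 = 116.275500
  E ⇒ keep positive

1. -0.84736, -39.96650
2. -0.71283, 0.41310
3. 10.11142, 116.27550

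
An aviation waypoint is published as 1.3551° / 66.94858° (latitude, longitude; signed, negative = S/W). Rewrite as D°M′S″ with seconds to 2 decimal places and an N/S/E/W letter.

Lat: 0.355100° → 21.30600′; 0.30600 × 60 = 18.3600″
Longitude: 0.948580 × 60 = 56.91480′ → 56′, remainder × 60 = 54.8880″

1°21′18.36″ N, 66°56′54.89″ E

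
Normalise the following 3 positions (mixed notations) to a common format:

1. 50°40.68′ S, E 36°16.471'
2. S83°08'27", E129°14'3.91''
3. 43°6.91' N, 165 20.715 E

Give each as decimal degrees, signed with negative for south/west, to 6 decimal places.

Point 1:
  Lat: 50 + 40.68/60 = 50.6780000
  S ⇒ negate
  λ: 36 + 16.471/60 = 36.2745167
  E ⇒ keep positive
Point 2:
  φ: 83 + 8/60 + 27/3600 = 83.1408333
  S → negative
  Lon: 129° + 14/60 + 3.91/3600 = 129 + 0.233333 + 0.001086 = 129.2344194
  E → positive
Point 3:
  φ: 43 + 6.91/60 = 43.1151667
  N → positive
  Lon: 20.715′ = 0.345250°; total 165.3452500
  E ⇒ keep positive

1. -50.678000, 36.274517
2. -83.140833, 129.234419
3. 43.115167, 165.345250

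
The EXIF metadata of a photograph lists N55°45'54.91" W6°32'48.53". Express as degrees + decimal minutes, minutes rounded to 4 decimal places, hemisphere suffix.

Latitude: 45 + 54.91/60 = 45.915167′
λ: seconds/60 = 0.80883; minutes = 32 + 0.80883 = 32.808833

55° 45.9152′ N, 6° 32.8088′ W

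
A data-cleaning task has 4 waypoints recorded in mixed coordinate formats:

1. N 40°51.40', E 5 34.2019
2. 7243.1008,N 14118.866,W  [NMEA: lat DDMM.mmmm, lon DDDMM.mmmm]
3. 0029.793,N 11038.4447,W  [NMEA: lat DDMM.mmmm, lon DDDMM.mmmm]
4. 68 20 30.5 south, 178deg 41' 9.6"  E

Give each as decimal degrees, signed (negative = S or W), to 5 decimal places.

1. 40.85667, 5.57003
2. 72.71835, -141.31443
3. 0.49655, -110.64075
4. -68.34181, 178.68600

Point 1:
  Lat: 51.4′ = 0.856667°; total 40.856667
  N → positive
  Longitude: 5 + 34.2019/60 = 5.570032
  E → positive
Point 2:
  Lat: split at 2 digits → 72° and 43.1008′; 72 + 43.1008/60 = 72.718347
  N → positive
  λ: degrees = first 3 digits = 141, minutes = 18.866; 141 + 18.866/60 = 141.314433
  W → negative
Point 3:
  Lat: split at 2 digits → 00° and 29.793′; 0 + 29.793/60 = 0.496550
  N → positive
  Longitude: split at 3 digits → 110° and 38.4447′; 110 + 38.4447/60 = 110.640745
  W → negative
Point 4:
  Latitude: 20′ + 30.5″ = 20.50833′; 68 + 20.50833/60 = 68.341806
  hemisphere S, so the sign is −
  Longitude: 178 + 41/60 + 9.6/3600 = 178.686000
  E ⇒ keep positive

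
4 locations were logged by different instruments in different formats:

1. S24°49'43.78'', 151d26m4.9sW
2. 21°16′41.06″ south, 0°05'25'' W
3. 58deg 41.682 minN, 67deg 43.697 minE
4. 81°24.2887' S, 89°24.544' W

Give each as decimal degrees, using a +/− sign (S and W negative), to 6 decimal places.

1. -24.828828, -151.434694
2. -21.278072, -0.090278
3. 58.694700, 67.728283
4. -81.404812, -89.409067

Point 1:
  Latitude: 49′ + 43.78″ = 49.72967′; 24 + 49.72967/60 = 24.8288278
  S ⇒ negate
  Lon: 151 + 26/60 + 4.9/3600 = 151.4346944
  hemisphere W, so the sign is −
Point 2:
  Latitude: 21 + 16/60 + 41.06/3600 = 21.2780722
  hemisphere S, so the sign is −
  λ: 0° + 5/60 + 25/3600 = 0 + 0.083333 + 0.006944 = 0.0902778
  W ⇒ negate
Point 3:
  φ: 41.682′ = 0.694700°; total 58.6947000
  N → positive
  Lon: 67 + 43.697/60 = 67.7282833
  E → positive
Point 4:
  Lat: 24.2887′ = 0.404812°; total 81.4048117
  hemisphere S, so the sign is −
  λ: 89 + 24.544/60 = 89.4090667
  W → negative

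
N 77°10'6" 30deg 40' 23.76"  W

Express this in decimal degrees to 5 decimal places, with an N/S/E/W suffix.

77.16833° N, 30.67327° W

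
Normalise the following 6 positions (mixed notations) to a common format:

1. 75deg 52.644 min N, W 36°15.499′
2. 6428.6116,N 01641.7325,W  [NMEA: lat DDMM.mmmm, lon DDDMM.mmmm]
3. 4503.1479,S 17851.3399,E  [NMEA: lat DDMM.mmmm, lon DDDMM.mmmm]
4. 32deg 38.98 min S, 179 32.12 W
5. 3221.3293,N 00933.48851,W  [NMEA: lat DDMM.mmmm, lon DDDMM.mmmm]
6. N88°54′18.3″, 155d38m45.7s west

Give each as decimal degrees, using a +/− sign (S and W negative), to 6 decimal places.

1. 75.877400, -36.258317
2. 64.476860, -16.695542
3. -45.052465, 178.855665
4. -32.649667, -179.535333
5. 32.355488, -9.558142
6. 88.905083, -155.646028

Point 1:
  Latitude: 52.644′ = 0.877400°; total 75.8774000
  N → positive
  Longitude: 15.499′ = 0.258317°; total 36.2583167
  W ⇒ negate
Point 2:
  Latitude: split at 2 digits → 64° and 28.6116′; 64 + 28.6116/60 = 64.4768600
  N ⇒ keep positive
  Lon: degrees = first 3 digits = 16, minutes = 41.7325; 16 + 41.7325/60 = 16.6955417
  W → negative
Point 3:
  Lat: degrees = first 2 digits = 45, minutes = 3.1479; 45 + 3.1479/60 = 45.0524650
  S ⇒ negate
  λ: degrees = first 3 digits = 178, minutes = 51.3399; 178 + 51.3399/60 = 178.8556650
  E → positive
Point 4:
  Lat: 38.98′ = 0.649667°; total 32.6496667
  S ⇒ negate
  Longitude: 179 + 32.12/60 = 179.5353333
  W → negative
Point 5:
  Latitude: degrees = first 2 digits = 32, minutes = 21.3293; 32 + 21.3293/60 = 32.3554883
  N ⇒ keep positive
  λ: split at 3 digits → 009° and 33.48851′; 9 + 33.48851/60 = 9.5581418
  W → negative
Point 6:
  Latitude: 54′ + 18.3″ = 54.30500′; 88 + 54.30500/60 = 88.9050833
  N → positive
  Longitude: 38′ + 45.7″ = 38.76167′; 155 + 38.76167/60 = 155.6460278
  W ⇒ negate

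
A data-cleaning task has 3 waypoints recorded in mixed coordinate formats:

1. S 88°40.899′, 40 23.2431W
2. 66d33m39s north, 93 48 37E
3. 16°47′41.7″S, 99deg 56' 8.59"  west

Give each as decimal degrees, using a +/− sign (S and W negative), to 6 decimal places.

Point 1:
  Latitude: 40.899′ = 0.681650°; total 88.6816500
  hemisphere S, so the sign is −
  λ: 23.2431′ = 0.387385°; total 40.3873850
  hemisphere W, so the sign is −
Point 2:
  Latitude: 66° + 33/60 + 39/3600 = 66 + 0.550000 + 0.010833 = 66.5608333
  N → positive
  Lon: 48′ + 37″ = 48.61667′; 93 + 48.61667/60 = 93.8102778
  E ⇒ keep positive
Point 3:
  Latitude: 16 + 47/60 + 41.7/3600 = 16.7949167
  S → negative
  Lon: 99° + 56/60 + 8.59/3600 = 99 + 0.933333 + 0.002386 = 99.9357194
  W ⇒ negate

1. -88.681650, -40.387385
2. 66.560833, 93.810278
3. -16.794917, -99.935719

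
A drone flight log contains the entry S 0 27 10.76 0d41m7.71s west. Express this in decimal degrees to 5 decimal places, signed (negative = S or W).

Lat: 0° + 27/60 + 10.76/3600 = 0 + 0.450000 + 0.002989 = 0.452989
S → negative
Lon: 0 + 41/60 + 7.71/3600 = 0.685475
W → negative

-0.45299, -0.68548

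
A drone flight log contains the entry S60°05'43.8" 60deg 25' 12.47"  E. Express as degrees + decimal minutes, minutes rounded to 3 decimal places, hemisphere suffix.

60° 5.730′ S, 60° 25.208′ E

φ: seconds/60 = 0.73000; minutes = 5 + 0.73000 = 5.73000
Longitude: seconds/60 = 0.20783; minutes = 25 + 0.20783 = 25.20783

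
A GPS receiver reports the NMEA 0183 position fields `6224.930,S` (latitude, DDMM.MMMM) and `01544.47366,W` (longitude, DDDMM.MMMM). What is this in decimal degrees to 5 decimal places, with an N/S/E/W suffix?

62.41550° S, 15.74123° W

Lat: degrees = first 2 digits = 62, minutes = 24.93; 62 + 24.93/60 = 62.415500
λ: split at 3 digits → 015° and 44.47366′; 15 + 44.47366/60 = 15.741228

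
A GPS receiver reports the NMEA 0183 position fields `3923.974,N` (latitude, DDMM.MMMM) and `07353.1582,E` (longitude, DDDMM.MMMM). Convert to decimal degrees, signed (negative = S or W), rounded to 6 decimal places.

39.399567, 73.885970

φ: degrees = first 2 digits = 39, minutes = 23.974; 39 + 23.974/60 = 39.3995667
N → positive
Lon: split at 3 digits → 073° and 53.1582′; 73 + 53.1582/60 = 73.8859700
E ⇒ keep positive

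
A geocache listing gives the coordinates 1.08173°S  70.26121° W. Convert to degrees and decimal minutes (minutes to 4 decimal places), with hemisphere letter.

Latitude: minutes = (1.081730 − 1) × 60 = 4.903800
λ: fractional part 0.261210 → 15.672600 minutes

1° 4.9038′ S, 70° 15.6726′ W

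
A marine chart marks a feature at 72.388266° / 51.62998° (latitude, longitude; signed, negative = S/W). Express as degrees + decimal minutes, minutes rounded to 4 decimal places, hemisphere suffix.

φ: 72° + 0.388266 × 60 = 72° 23.295960′
λ: fractional part 0.629980 → 37.798800 minutes

72° 23.2960′ N, 51° 37.7988′ E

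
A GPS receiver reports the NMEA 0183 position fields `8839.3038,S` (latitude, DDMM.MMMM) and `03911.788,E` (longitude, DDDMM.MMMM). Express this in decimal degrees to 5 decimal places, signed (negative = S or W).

-88.65506, 39.19647

Latitude: degrees = first 2 digits = 88, minutes = 39.3038; 88 + 39.3038/60 = 88.655063
S ⇒ negate
Longitude: split at 3 digits → 039° and 11.788′; 39 + 11.788/60 = 39.196467
E → positive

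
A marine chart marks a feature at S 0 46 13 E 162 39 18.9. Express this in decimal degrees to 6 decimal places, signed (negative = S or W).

φ: 46′ + 13″ = 46.21667′; 0 + 46.21667/60 = 0.7702778
S → negative
Lon: 39′ + 18.9″ = 39.31500′; 162 + 39.31500/60 = 162.6552500
E → positive

-0.770278, 162.655250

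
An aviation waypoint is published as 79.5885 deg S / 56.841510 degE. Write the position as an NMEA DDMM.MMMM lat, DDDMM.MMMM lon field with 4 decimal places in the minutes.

Lat: fractional part 0.588500 → 35.310000 minutes
λ: minutes = (56.841510 − 56) × 60 = 50.490600

7935.3100,S / 05650.4906,E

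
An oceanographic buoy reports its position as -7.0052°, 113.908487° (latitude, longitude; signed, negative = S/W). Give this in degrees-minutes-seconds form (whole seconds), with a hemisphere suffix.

7°00′19″ S, 113°54′31″ E

Latitude is negative → S; |value| = 7.005200
φ: 0.005200 × 60 = 0.31200′ → 0′, remainder × 60 = 18.72″
Longitude: whole degrees 113; 54.50922′ → 54′ and 30.55″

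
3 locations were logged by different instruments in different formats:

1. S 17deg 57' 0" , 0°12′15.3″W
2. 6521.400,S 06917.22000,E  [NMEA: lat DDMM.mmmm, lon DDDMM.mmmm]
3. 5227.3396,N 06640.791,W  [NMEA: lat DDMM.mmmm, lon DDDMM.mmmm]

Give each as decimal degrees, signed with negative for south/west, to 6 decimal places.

1. -17.950000, -0.204250
2. -65.356667, 69.287000
3. 52.455660, -66.679850

Point 1:
  Lat: 57′ + 0″ = 57.00000′; 17 + 57.00000/60 = 17.9500000
  hemisphere S, so the sign is −
  Lon: 12′ + 15.3″ = 12.25500′; 0 + 12.25500/60 = 0.2042500
  hemisphere W, so the sign is −
Point 2:
  φ: split at 2 digits → 65° and 21.4′; 65 + 21.4/60 = 65.3566667
  S ⇒ negate
  λ: degrees = first 3 digits = 69, minutes = 17.22; 69 + 17.22/60 = 69.2870000
  E → positive
Point 3:
  φ: split at 2 digits → 52° and 27.3396′; 52 + 27.3396/60 = 52.4556600
  N → positive
  Lon: degrees = first 3 digits = 66, minutes = 40.791; 66 + 40.791/60 = 66.6798500
  W ⇒ negate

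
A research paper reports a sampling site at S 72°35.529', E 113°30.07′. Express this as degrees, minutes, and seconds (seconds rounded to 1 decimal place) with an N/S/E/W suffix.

72°35′31.7″ S, 113°30′4.2″ E

Lat: 35.52900′ → 35′ and 0.52900 × 60 = 31.740″
Longitude: fractional minutes 0.07000 × 60 = 4.200″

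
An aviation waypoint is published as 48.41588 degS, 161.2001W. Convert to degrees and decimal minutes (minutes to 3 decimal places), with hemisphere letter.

Latitude: 48° + 0.415880 × 60 = 48° 24.95280′
λ: minutes = (161.200100 − 161) × 60 = 12.00600

48° 24.953′ S, 161° 12.006′ W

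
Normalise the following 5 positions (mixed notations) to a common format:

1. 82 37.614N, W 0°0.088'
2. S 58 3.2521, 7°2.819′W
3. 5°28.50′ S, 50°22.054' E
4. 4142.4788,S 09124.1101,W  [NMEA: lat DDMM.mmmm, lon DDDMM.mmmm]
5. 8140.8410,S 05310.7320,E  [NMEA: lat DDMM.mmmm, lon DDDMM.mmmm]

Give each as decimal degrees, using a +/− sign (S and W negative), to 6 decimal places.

Point 1:
  Latitude: 82 + 37.614/60 = 82.6269000
  N ⇒ keep positive
  Longitude: 0 + 0.088/60 = 0.0014667
  W ⇒ negate
Point 2:
  Latitude: 58 + 3.2521/60 = 58.0542017
  S → negative
  Lon: 2.819′ = 0.046983°; total 7.0469833
  W → negative
Point 3:
  φ: 5 + 28.5/60 = 5.4750000
  S → negative
  Longitude: 50 + 22.054/60 = 50.3675667
  E → positive
Point 4:
  Latitude: split at 2 digits → 41° and 42.4788′; 41 + 42.4788/60 = 41.7079800
  S ⇒ negate
  λ: degrees = first 3 digits = 91, minutes = 24.1101; 91 + 24.1101/60 = 91.4018350
  hemisphere W, so the sign is −
Point 5:
  Latitude: degrees = first 2 digits = 81, minutes = 40.841; 81 + 40.841/60 = 81.6806833
  S → negative
  Lon: degrees = first 3 digits = 53, minutes = 10.732; 53 + 10.732/60 = 53.1788667
  E ⇒ keep positive

1. 82.626900, -0.001467
2. -58.054202, -7.046983
3. -5.475000, 50.367567
4. -41.707980, -91.401835
5. -81.680683, 53.178867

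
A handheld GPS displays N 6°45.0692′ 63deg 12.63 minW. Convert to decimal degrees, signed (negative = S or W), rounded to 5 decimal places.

Lat: 6 + 45.0692/60 = 6.751153
N ⇒ keep positive
λ: 63 + 12.63/60 = 63.210500
W ⇒ negate

6.75115, -63.21050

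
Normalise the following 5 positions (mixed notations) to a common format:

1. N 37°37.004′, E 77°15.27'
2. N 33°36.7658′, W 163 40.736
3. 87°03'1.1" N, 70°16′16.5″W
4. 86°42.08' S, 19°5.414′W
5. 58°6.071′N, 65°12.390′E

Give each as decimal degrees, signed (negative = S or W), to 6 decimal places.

Point 1:
  φ: 37.004′ = 0.616733°; total 37.6167333
  N → positive
  λ: 15.27′ = 0.254500°; total 77.2545000
  E ⇒ keep positive
Point 2:
  φ: 33 + 36.7658/60 = 33.6127633
  N → positive
  Lon: 40.736′ = 0.678933°; total 163.6789333
  hemisphere W, so the sign is −
Point 3:
  φ: 87 + 3/60 + 1.1/3600 = 87.0503056
  N → positive
  Lon: 70° + 16/60 + 16.5/3600 = 70 + 0.266667 + 0.004583 = 70.2712500
  hemisphere W, so the sign is −
Point 4:
  Latitude: 86 + 42.08/60 = 86.7013333
  S ⇒ negate
  λ: 19 + 5.414/60 = 19.0902333
  W → negative
Point 5:
  Latitude: 6.071′ = 0.101183°; total 58.1011833
  N ⇒ keep positive
  Longitude: 65 + 12.39/60 = 65.2065000
  E ⇒ keep positive

1. 37.616733, 77.254500
2. 33.612763, -163.678933
3. 87.050306, -70.271250
4. -86.701333, -19.090233
5. 58.101183, 65.206500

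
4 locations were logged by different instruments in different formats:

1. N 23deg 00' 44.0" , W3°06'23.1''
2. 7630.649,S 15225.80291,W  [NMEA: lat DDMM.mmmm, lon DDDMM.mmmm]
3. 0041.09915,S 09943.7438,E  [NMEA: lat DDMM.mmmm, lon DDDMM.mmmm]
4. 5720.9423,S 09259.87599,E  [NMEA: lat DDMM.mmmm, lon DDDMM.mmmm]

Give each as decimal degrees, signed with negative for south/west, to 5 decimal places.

1. 23.01222, -3.10642
2. -76.51082, -152.43005
3. -0.68499, 99.72906
4. -57.34904, 92.99793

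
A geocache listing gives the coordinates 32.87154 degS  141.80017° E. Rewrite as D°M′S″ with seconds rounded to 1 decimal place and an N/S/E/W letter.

32°52′17.5″ S, 141°48′0.6″ E

φ: 0.871540° → 52.29240′; 0.29240 × 60 = 17.544″
Longitude: 0.800170 × 60 = 48.01020′ → 48′, remainder × 60 = 0.612″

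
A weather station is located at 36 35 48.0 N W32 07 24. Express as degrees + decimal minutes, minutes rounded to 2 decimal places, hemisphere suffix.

Lat: 35 + 48/60 = 35.8000′
Lon: 7 + 24/60 = 7.4000′

36° 35.80′ N, 32° 7.40′ W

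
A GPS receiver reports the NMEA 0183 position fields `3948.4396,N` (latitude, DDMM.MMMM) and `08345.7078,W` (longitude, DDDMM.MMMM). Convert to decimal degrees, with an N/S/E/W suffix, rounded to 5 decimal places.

39.80733° N, 83.76180° W

Latitude: split at 2 digits → 39° and 48.4396′; 39 + 48.4396/60 = 39.807327
λ: degrees = first 3 digits = 83, minutes = 45.7078; 83 + 45.7078/60 = 83.761797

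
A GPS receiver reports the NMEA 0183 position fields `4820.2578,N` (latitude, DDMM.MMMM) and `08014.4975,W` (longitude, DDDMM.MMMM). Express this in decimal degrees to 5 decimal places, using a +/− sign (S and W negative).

φ: split at 2 digits → 48° and 20.2578′; 48 + 20.2578/60 = 48.337630
N → positive
Longitude: split at 3 digits → 080° and 14.4975′; 80 + 14.4975/60 = 80.241625
W → negative

48.33763, -80.24163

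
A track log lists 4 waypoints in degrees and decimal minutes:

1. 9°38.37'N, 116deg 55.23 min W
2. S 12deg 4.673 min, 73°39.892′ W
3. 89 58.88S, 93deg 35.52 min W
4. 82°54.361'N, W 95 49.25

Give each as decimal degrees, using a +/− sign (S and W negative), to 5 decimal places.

Point 1:
  Lat: 38.37′ = 0.639500°; total 9.639500
  N → positive
  λ: 55.23′ = 0.920500°; total 116.920500
  hemisphere W, so the sign is −
Point 2:
  φ: 12 + 4.673/60 = 12.077883
  S ⇒ negate
  Longitude: 73 + 39.892/60 = 73.664867
  hemisphere W, so the sign is −
Point 3:
  Latitude: 58.88′ = 0.981333°; total 89.981333
  S ⇒ negate
  λ: 93 + 35.52/60 = 93.592000
  W ⇒ negate
Point 4:
  Lat: 54.361′ = 0.906017°; total 82.906017
  N ⇒ keep positive
  λ: 95 + 49.25/60 = 95.820833
  hemisphere W, so the sign is −

1. 9.63950, -116.92050
2. -12.07788, -73.66487
3. -89.98133, -93.59200
4. 82.90602, -95.82083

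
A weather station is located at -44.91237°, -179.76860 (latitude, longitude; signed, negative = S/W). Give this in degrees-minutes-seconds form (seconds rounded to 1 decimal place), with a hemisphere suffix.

Latitude is negative → S; |value| = 44.912370
Latitude: 0.912370 × 60 = 54.74220′ → 54′, remainder × 60 = 44.532″
Longitude is negative → W; |value| = 179.768600
Longitude: 0.768600 × 60 = 46.11600′ → 46′, remainder × 60 = 6.960″

44°54′44.5″ S, 179°46′7.0″ W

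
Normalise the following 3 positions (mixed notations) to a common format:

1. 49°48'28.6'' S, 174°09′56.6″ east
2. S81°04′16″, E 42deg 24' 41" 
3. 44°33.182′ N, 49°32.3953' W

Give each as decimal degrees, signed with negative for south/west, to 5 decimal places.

1. -49.80794, 174.16572
2. -81.07111, 42.41139
3. 44.55303, -49.53992

Point 1:
  Latitude: 48′ + 28.6″ = 48.47667′; 49 + 48.47667/60 = 49.807944
  hemisphere S, so the sign is −
  Longitude: 174° + 9/60 + 56.6/3600 = 174 + 0.150000 + 0.015722 = 174.165722
  E ⇒ keep positive
Point 2:
  φ: 81 + 4/60 + 16/3600 = 81.071111
  S → negative
  Lon: 24′ + 41″ = 24.68333′; 42 + 24.68333/60 = 42.411389
  E → positive
Point 3:
  Lat: 33.182′ = 0.553033°; total 44.553033
  N ⇒ keep positive
  Lon: 49 + 32.3953/60 = 49.539922
  hemisphere W, so the sign is −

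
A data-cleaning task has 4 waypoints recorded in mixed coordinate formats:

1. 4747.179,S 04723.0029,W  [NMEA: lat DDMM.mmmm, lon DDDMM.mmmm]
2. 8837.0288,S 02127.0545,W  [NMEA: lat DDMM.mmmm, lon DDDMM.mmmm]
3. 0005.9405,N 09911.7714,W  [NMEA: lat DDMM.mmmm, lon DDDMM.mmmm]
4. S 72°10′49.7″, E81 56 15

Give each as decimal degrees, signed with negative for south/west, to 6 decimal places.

Point 1:
  Lat: split at 2 digits → 47° and 47.179′; 47 + 47.179/60 = 47.7863167
  S ⇒ negate
  Longitude: degrees = first 3 digits = 47, minutes = 23.0029; 47 + 23.0029/60 = 47.3833817
  hemisphere W, so the sign is −
Point 2:
  Lat: degrees = first 2 digits = 88, minutes = 37.0288; 88 + 37.0288/60 = 88.6171467
  S → negative
  Longitude: split at 3 digits → 021° and 27.0545′; 21 + 27.0545/60 = 21.4509083
  hemisphere W, so the sign is −
Point 3:
  Latitude: degrees = first 2 digits = 0, minutes = 5.9405; 0 + 5.9405/60 = 0.0990083
  N ⇒ keep positive
  λ: degrees = first 3 digits = 99, minutes = 11.7714; 99 + 11.7714/60 = 99.1961900
  W ⇒ negate
Point 4:
  φ: 72 + 10/60 + 49.7/3600 = 72.1804722
  hemisphere S, so the sign is −
  Lon: 81° + 56/60 + 15/3600 = 81 + 0.933333 + 0.004167 = 81.9375000
  E → positive

1. -47.786317, -47.383382
2. -88.617147, -21.450908
3. 0.099008, -99.196190
4. -72.180472, 81.937500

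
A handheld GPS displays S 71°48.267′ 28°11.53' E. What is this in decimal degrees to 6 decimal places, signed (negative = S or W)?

Lat: 48.267′ = 0.804450°; total 71.8044500
S ⇒ negate
Lon: 28 + 11.53/60 = 28.1921667
E → positive

-71.804450, 28.192167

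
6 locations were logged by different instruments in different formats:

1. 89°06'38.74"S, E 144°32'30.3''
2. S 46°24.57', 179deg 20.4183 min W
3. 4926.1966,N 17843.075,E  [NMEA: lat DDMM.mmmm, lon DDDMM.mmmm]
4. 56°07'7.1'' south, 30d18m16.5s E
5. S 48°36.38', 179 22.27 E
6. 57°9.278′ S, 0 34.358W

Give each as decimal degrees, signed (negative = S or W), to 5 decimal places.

Point 1:
  φ: 6′ + 38.74″ = 6.64567′; 89 + 6.64567/60 = 89.110761
  hemisphere S, so the sign is −
  Lon: 144° + 32/60 + 30.3/3600 = 144 + 0.533333 + 0.008417 = 144.541750
  E ⇒ keep positive
Point 2:
  Latitude: 24.57′ = 0.409500°; total 46.409500
  hemisphere S, so the sign is −
  Lon: 20.4183′ = 0.340305°; total 179.340305
  W → negative
Point 3:
  Latitude: degrees = first 2 digits = 49, minutes = 26.1966; 49 + 26.1966/60 = 49.436610
  N ⇒ keep positive
  Longitude: split at 3 digits → 178° and 43.075′; 178 + 43.075/60 = 178.717917
  E ⇒ keep positive
Point 4:
  Latitude: 56° + 7/60 + 7.1/3600 = 56 + 0.116667 + 0.001972 = 56.118639
  hemisphere S, so the sign is −
  Longitude: 18′ + 16.5″ = 18.27500′; 30 + 18.27500/60 = 30.304583
  E → positive
Point 5:
  Latitude: 36.38′ = 0.606333°; total 48.606333
  hemisphere S, so the sign is −
  Lon: 179 + 22.27/60 = 179.371167
  E ⇒ keep positive
Point 6:
  Latitude: 57 + 9.278/60 = 57.154633
  S → negative
  Longitude: 0 + 34.358/60 = 0.572633
  W ⇒ negate

1. -89.11076, 144.54175
2. -46.40950, -179.34031
3. 49.43661, 178.71792
4. -56.11864, 30.30458
5. -48.60633, 179.37117
6. -57.15463, -0.57263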